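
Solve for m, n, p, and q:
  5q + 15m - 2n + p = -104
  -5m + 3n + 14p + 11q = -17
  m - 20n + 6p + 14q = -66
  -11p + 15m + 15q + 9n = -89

m = -6, n = 1, p = -2, q = -2

Row-reduce the augmented matrix:
R1 ← R1 / (15).
R2 ← R2 + 5·R1.
R3 ← R3 − 1·R1.
R4 ← R4 − 15·R1.
R2 ← R2 / (7/3).
R1 ← R1 + 2/15·R2.
R3 ← R3 + 298/15·R2.
R4 ← R4 − 11·R2.
R3 ← R3 / (4479/35).
R1 ← R1 − 31/35·R3.
R2 ← R2 − 43/7·R3.
R4 ← R4 + 557/7·R3.
R4 ← R4 / (115747/4479).
R1 ← R1 − 968/4479·R4.
R2 ← R2 + 1811/4479·R4.
R3 ← R3 − 4253/4479·R4.
Reading off the reduced rows gives m = -6, n = 1, p = -2, q = -2.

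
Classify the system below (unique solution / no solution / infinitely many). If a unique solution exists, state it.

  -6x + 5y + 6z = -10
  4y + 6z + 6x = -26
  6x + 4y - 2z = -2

x = -4/3, y = 0, z = -3

Row-reduce the augmented matrix:
R1 ← R1 / (-6).
R2 ← R2 − 6·R1.
R3 ← R3 − 6·R1.
R2 ← R2 / (9).
R1 ← R1 + 5/6·R2.
R3 ← R3 − 9·R2.
R3 ← R3 / (-8).
R1 ← R1 − 1/9·R3.
R2 ← R2 − 4/3·R3.
Reading off the reduced rows gives x = -4/3, y = 0, z = -3.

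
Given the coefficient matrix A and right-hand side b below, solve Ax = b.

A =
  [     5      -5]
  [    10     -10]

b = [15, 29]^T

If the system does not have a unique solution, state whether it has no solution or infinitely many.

Row-reduce:
R1 ← R1 / (5).
R2 ← R2 − 10·R1.
Row 2 reduces to 0 = -1, a contradiction. The system is inconsistent.

no solution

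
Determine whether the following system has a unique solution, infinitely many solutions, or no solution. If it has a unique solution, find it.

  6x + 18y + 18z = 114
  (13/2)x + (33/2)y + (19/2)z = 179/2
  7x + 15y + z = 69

no solution

Row-reduce:
R1 ← R1 / (6).
R2 ← R2 − 13/2·R1.
R3 ← R3 − 7·R1.
R2 ← R2 / (-3).
R1 ← R1 − 3·R2.
R3 ← R3 + 6·R2.
Row 3 reduces to 0 = 4, a contradiction. The system is inconsistent.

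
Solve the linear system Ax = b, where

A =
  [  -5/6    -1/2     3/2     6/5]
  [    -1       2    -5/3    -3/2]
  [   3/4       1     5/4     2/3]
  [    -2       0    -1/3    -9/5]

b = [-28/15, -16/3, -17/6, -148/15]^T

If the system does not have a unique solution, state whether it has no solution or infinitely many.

Row-reduce the augmented matrix:
R1 ← R1 / (-5/6).
R2 ← R2 + 1·R1.
R3 ← R3 − 3/4·R1.
R4 ← R4 + 2·R1.
R2 ← R2 / (13/5).
R1 ← R1 − 3/5·R2.
R3 ← R3 − 11/20·R2.
R4 ← R4 − 6/5·R2.
R3 ← R3 / (10/3).
R1 ← R1 + 1·R3.
R2 ← R2 + 4/3·R3.
R4 ← R4 + 7/3·R3.
R4 ← R4 / (-1039/624).
R1 ← R1 + 53/1040·R4.
R2 ← R2 + 11/60·R4.
R3 ← R3 − 739/1040·R4.
Reading off the reduced rows gives x_1 = 2, x_2 = -2, x_3 = -4, x_4 = 4.

x_1 = 2, x_2 = -2, x_3 = -4, x_4 = 4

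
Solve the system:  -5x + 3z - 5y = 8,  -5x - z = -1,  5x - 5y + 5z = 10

Row-reduce:
R1 ← R1 / (-5).
R2 ← R2 + 5·R1.
R3 ← R3 − 5·R1.
R2 ← R2 / (5).
R1 ← R1 − 1·R2.
R3 ← R3 + 10·R2.
Rank is 2 with 3 unknowns, leaving z free.

infinitely many solutions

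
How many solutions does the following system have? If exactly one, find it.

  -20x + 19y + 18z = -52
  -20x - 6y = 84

infinitely many solutions

Row-reduce:
R1 ← R1 / (-20).
R2 ← R2 + 20·R1.
R2 ← R2 / (-25).
R1 ← R1 + 19/20·R2.
Rank is 2 with 3 unknowns, leaving z free.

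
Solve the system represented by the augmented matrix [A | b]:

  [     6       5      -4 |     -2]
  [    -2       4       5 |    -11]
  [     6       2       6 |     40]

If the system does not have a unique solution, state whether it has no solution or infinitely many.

x_1 = 5, x_2 = -4, x_3 = 3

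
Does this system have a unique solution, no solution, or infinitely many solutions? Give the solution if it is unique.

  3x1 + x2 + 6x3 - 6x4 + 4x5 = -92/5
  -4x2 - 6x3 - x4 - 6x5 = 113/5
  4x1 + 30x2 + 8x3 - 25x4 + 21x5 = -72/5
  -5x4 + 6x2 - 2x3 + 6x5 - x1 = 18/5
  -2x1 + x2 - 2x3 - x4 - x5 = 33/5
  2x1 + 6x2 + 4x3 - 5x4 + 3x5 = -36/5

x1 = 1, x2 = 1, x3 = -3, x4 = -1/5, x5 = -7/5

Row-reduce the augmented matrix:
R1 ← R1 / (3).
R3 ← R3 − 4·R1.
R4 ← R4 + 1·R1.
R5 ← R5 + 2·R1.
R6 ← R6 − 2·R1.
R2 ← R2 / (-4).
R1 ← R1 − 1/3·R2.
R3 ← R3 − 86/3·R2.
R4 ← R4 − 19/3·R2.
R5 ← R5 − 5/3·R2.
R6 ← R6 − 16/3·R2.
R3 ← R3 / (-43).
R1 ← R1 − 3/2·R3.
R2 ← R2 − 3/2·R3.
R4 ← R4 + 19/2·R3.
R5 ← R5 + 1/2·R3.
R6 ← R6 + 8·R3.
R4 ← R4 / (-279/86).
R1 ← R1 + 755/258·R4.
R2 ← R2 + 51/86·R4.
R3 ← R3 − 145/258·R4.
R5 ← R5 + 1325/258·R4.
R6 ← R6 − 93/43·R4.
R5 ← R5 / (-206/31).
R1 ← R1 + 112/31·R5.
R2 ← R2 + 5/31·R5.
R3 ← R3 − 81/62·R5.
R4 ← R4 + 37/31·R5.
R6 reduces to 0 = 0, so the extra equation is consistent.
Reading off the reduced rows gives x1 = 1, x2 = 1, x3 = -3, x4 = -1/5, x5 = -7/5.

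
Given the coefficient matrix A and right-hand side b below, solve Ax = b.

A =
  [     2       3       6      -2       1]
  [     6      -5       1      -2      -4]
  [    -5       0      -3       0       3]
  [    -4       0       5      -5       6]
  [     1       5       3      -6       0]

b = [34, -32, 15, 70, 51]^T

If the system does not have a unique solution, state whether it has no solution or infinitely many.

Row-reduce the augmented matrix:
R1 ← R1 / (2).
R2 ← R2 − 6·R1.
R3 ← R3 + 5·R1.
R4 ← R4 + 4·R1.
R5 ← R5 − 1·R1.
R2 ← R2 / (-14).
R1 ← R1 − 3/2·R2.
R3 ← R3 − 15/2·R2.
R4 ← R4 − 6·R2.
R5 ← R5 − 7/2·R2.
R3 ← R3 / (81/28).
R1 ← R1 − 33/28·R3.
R2 ← R2 − 17/14·R3.
R4 ← R4 − 68/7·R3.
R5 ← R5 + 17/4·R3.
R4 ← R4 / (187/81).
R1 ← R1 − 16/27·R4.
R2 ← R2 − 74/81·R4.
R3 ← R3 + 80/81·R4.
R5 ← R5 + 664/81·R4.
R5 ← R5 / (-522/187).
R1 ← R1 + 138/187·R5.
R2 ← R2 − 21/187·R5.
R3 ← R3 − 43/187·R5.
R4 ← R4 + 71/187·R5.
Reading off the reduced rows gives x_1 = -3, x_2 = 3, x_3 = 3, x_4 = -5, x_5 = 3.

x_1 = -3, x_2 = 3, x_3 = 3, x_4 = -5, x_5 = 3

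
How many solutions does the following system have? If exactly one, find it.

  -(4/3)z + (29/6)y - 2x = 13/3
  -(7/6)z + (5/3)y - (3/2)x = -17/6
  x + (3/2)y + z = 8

no solution

Row-reduce:
R1 ← R1 / (-2).
R2 ← R2 + 3/2·R1.
R3 ← R3 − 1·R1.
R2 ← R2 / (-47/24).
R1 ← R1 + 29/12·R2.
R3 ← R3 − 47/12·R2.
Row 3 reduces to 0 = -2, a contradiction. The system is inconsistent.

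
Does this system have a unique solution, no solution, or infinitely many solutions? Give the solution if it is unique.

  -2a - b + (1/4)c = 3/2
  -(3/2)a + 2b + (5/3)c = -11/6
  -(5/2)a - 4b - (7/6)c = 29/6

infinitely many solutions

Row-reduce:
R1 ← R1 / (-2).
R2 ← R2 + 3/2·R1.
R3 ← R3 + 5/2·R1.
R2 ← R2 / (11/4).
R1 ← R1 − 1/2·R2.
R3 ← R3 + 11/4·R2.
Rank is 2 with 3 unknowns, leaving c free.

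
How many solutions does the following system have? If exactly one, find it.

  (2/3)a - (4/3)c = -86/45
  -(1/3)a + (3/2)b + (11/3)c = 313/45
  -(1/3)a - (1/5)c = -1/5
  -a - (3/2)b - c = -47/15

Row-reduce the augmented matrix:
R1 ← R1 / (2/3).
R2 ← R2 + 1/3·R1.
R3 ← R3 + 1/3·R1.
R4 ← R4 + 1·R1.
R2 ← R2 / (3/2).
R4 ← R4 + 3/2·R2.
R3 ← R3 / (-13/15).
R1 ← R1 + 2·R3.
R2 ← R2 − 2·R3.
R4 reduces to 0 = 0, so the extra equation is consistent.
Reading off the reduced rows gives a = -1/5, b = 4/3, c = 4/3.

a = -1/5, b = 4/3, c = 4/3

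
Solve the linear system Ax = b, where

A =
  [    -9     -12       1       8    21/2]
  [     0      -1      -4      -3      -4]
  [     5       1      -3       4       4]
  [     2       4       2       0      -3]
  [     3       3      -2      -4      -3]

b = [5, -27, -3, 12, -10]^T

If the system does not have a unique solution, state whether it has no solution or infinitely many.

Row-reduce:
R1 ← R1 / (-9).
R3 ← R3 − 5·R1.
R4 ← R4 − 2·R1.
R5 ← R5 − 3·R1.
R2 ← R2 / (-1).
R1 ← R1 − 4/3·R2.
R3 ← R3 + 17/3·R2.
R4 ← R4 − 4/3·R2.
R5 ← R5 + 1·R2.
R3 ← R3 / (182/9).
R1 ← R1 + 49/9·R3.
R2 ← R2 − 4·R3.
R4 ← R4 + 28/9·R3.
R5 ← R5 − 7/3·R3.
R4 ← R4 / (22/13).
R1 ← R1 − 51/26·R4.
R2 ← R2 + 185/91·R4.
R3 ← R3 − 229/182·R4.
R5 ← R5 + 33/26·R4.
Row 5 reduces to 0 = 3/2, a contradiction. The system is inconsistent.

no solution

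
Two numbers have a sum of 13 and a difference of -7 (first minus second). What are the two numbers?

first number: 3, second number: 10

Let x = first number, y = second number.
  x + y = 13
  x - y = -7
Row-reduce the augmented matrix:
R2 ← R2 − 1·R1.
R2 ← R2 / (-2).
R1 ← R1 − 1·R2.
Reading off the reduced rows gives x = 3, y = 10.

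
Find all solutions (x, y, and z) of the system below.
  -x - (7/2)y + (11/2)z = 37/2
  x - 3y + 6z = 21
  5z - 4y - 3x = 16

Row-reduce:
R1 ← R1 / (-1).
R2 ← R2 − 1·R1.
R3 ← R3 + 3·R1.
R2 ← R2 / (-13/2).
R1 ← R1 − 7/2·R2.
R3 ← R3 − 13/2·R2.
Rank is 2 with 3 unknowns, leaving z free.

infinitely many solutions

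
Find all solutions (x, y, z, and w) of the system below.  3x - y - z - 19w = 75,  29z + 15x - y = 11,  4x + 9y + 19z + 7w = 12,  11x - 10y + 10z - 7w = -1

Row-reduce:
R1 ← R1 / (3).
R2 ← R2 − 15·R1.
R3 ← R3 − 4·R1.
R4 ← R4 − 11·R1.
R2 ← R2 / (4).
R1 ← R1 + 1/3·R2.
R3 ← R3 − 31/3·R2.
R4 ← R4 + 19/3·R2.
R3 ← R3 / (-135/2).
R1 ← R1 − 5/2·R3.
R2 ← R2 − 17/2·R3.
R4 ← R4 − 135/2·R3.
Rank is 3 with 4 unknowns, leaving w free.

infinitely many solutions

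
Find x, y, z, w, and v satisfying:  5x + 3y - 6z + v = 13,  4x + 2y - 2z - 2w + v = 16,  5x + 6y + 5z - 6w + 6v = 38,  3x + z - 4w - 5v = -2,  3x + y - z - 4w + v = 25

Row-reduce the augmented matrix:
R1 ← R1 / (5).
R2 ← R2 − 4·R1.
R3 ← R3 − 5·R1.
R4 ← R4 − 3·R1.
R5 ← R5 − 3·R1.
R2 ← R2 / (-2/5).
R1 ← R1 − 3/5·R2.
R3 ← R3 − 3·R2.
R4 ← R4 + 9/5·R2.
R5 ← R5 + 4/5·R2.
R3 ← R3 / (32).
R1 ← R1 − 3·R3.
R2 ← R2 + 7·R3.
R4 ← R4 + 8·R3.
R5 ← R5 + 3·R3.
R4 ← R4 / (-1/4).
R1 ← R1 + 33/32·R4.
R2 ← R2 − 13/32·R4.
R3 ← R3 + 21/32·R4.
R5 ← R5 + 63/32·R4.
R5 ← R5 / (39).
R1 ← R1 − 20·R5.
R2 ← R2 + 7·R5.
R3 ← R3 − 13·R5.
R4 ← R4 − 39/2·R5.
Reading off the reduced rows gives x = 0, y = -1, z = -2, w = -5, v = 4.

x = 0, y = -1, z = -2, w = -5, v = 4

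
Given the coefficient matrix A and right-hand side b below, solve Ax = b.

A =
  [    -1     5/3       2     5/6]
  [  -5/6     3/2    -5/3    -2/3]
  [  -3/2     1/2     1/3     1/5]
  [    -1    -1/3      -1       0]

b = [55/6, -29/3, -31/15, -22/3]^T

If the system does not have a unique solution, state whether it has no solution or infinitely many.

Row-reduce the augmented matrix:
R1 ← R1 / (-1).
R2 ← R2 + 5/6·R1.
R3 ← R3 + 3/2·R1.
R4 ← R4 + 1·R1.
R2 ← R2 / (1/9).
R1 ← R1 + 5/3·R2.
R3 ← R3 + 2·R2.
R4 ← R4 + 2·R2.
R3 ← R3 / (-188/3).
R1 ← R1 + 52·R3.
R2 ← R2 + 30·R3.
R4 ← R4 + 63·R3.
R4 ← R4 / (3977/11280).
R1 ← R1 + 23/470·R4.
R2 ← R2 + 7/376·R4.
R3 ← R3 − 1533/3760·R4.
Reading off the reduced rows gives x_1 = 3, x_2 = 1, x_3 = 4, x_4 = 3.

x_1 = 3, x_2 = 1, x_3 = 4, x_4 = 3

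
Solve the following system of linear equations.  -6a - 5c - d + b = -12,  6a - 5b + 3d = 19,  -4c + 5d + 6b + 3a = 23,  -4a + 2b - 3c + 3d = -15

a = 5, b = 1, c = -3, d = -2

Row-reduce the augmented matrix:
R1 ← R1 / (-6).
R2 ← R2 − 6·R1.
R3 ← R3 − 3·R1.
R4 ← R4 + 4·R1.
R2 ← R2 / (-4).
R1 ← R1 + 1/6·R2.
R3 ← R3 − 13/2·R2.
R4 ← R4 − 4/3·R2.
R3 ← R3 / (-117/8).
R1 ← R1 − 25/24·R3.
R2 ← R2 − 5/4·R3.
R4 ← R4 + 4/3·R3.
R4 ← R4 / (1273/351).
R1 ← R1 − 223/351·R4.
R2 ← R2 − 19/117·R4.
R3 ← R3 + 62/117·R4.
Reading off the reduced rows gives a = 5, b = 1, c = -3, d = -2.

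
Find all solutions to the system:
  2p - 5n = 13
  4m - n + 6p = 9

Row-reduce:
Swap R1 and R2.
R1 ← R1 / (4).
R2 ← R2 / (-5).
R1 ← R1 + 1/4·R2.
Rank is 2 with 3 unknowns, leaving p free.

infinitely many solutions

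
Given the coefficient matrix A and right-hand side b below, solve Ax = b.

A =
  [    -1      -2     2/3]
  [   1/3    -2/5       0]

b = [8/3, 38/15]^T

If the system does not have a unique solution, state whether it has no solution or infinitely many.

Row-reduce:
R1 ← R1 / (-1).
R2 ← R2 − 1/3·R1.
R2 ← R2 / (-16/15).
R1 ← R1 − 2·R2.
Rank is 2 with 3 unknowns, leaving x_3 free.

infinitely many solutions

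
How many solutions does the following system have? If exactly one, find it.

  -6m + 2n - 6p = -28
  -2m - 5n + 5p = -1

infinitely many solutions

Row-reduce:
R1 ← R1 / (-6).
R2 ← R2 + 2·R1.
R2 ← R2 / (-17/3).
R1 ← R1 + 1/3·R2.
Rank is 2 with 3 unknowns, leaving p free.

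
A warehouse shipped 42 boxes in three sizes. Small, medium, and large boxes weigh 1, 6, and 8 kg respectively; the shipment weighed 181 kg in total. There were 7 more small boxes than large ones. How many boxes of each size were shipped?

small boxes: 19, medium boxes: 11, large boxes: 12

Let s = small boxes, m = medium boxes, l = large boxes.
  s + m + l = 42
  s + 8l + 6m = 181
  s - l = 7
Row-reduce the augmented matrix:
R2 ← R2 − 1·R1.
R3 ← R3 − 1·R1.
R2 ← R2 / (5).
R1 ← R1 − 1·R2.
R3 ← R3 + 1·R2.
R3 ← R3 / (-3/5).
R1 ← R1 + 2/5·R3.
R2 ← R2 − 7/5·R3.
Reading off the reduced rows gives s = 19, m = 11, l = 12.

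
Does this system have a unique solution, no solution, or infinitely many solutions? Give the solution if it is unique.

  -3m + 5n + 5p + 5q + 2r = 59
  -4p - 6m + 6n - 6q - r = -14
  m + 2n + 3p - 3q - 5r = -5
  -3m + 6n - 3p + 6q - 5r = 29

infinitely many solutions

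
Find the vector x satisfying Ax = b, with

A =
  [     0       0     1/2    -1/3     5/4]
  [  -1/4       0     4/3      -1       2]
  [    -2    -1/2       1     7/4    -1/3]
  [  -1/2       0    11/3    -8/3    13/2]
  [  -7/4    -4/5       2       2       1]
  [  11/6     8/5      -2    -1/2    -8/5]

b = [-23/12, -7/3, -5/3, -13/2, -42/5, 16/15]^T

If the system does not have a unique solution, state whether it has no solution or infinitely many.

Row-reduce:
Swap R1 and R2.
R1 ← R1 / (-1/4).
R3 ← R3 + 2·R1.
R4 ← R4 + 1/2·R1.
R5 ← R5 + 7/4·R1.
R6 ← R6 − 11/6·R1.
Swap R2 and R3.
R2 ← R2 / (-1/2).
R5 ← R5 + 4/5·R2.
R6 ← R6 − 8/5·R2.
R3 ← R3 / (1/2).
R1 ← R1 + 16/3·R3.
R2 ← R2 − 58/3·R3.
R4 ← R4 − 1·R3.
R5 ← R5 − 122/15·R3.
R6 ← R6 + 1042/45·R3.
Swap R4 and R5.
R4 ← R4 / (-53/45).
R1 ← R1 − 4/9·R4.
R2 ← R2 + 119/18·R4.
R3 ← R3 + 2/3·R4.
R6 ← R6 − 2141/270·R4.
Swap R5 and R6.
R5 ← R5 / (-71041/2385).
R1 ← R1 − 416/159·R5.
R2 ← R2 − 3935/159·R5.
R3 ← R3 − 697/106·R5.
R4 ← R4 − 324/53·R5.
Row 6 reduces to 0 = 2, a contradiction. The system is inconsistent.

no solution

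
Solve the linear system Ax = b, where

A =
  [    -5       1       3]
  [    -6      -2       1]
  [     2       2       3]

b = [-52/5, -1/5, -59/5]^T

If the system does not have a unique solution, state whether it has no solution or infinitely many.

x_1 = 0, x_2 = -7/5, x_3 = -3

Row-reduce the augmented matrix:
R1 ← R1 / (-5).
R2 ← R2 + 6·R1.
R3 ← R3 − 2·R1.
R2 ← R2 / (-16/5).
R1 ← R1 + 1/5·R2.
R3 ← R3 − 12/5·R2.
R3 ← R3 / (9/4).
R1 ← R1 + 7/16·R3.
R2 ← R2 − 13/16·R3.
Reading off the reduced rows gives x_1 = 0, x_2 = -7/5, x_3 = -3.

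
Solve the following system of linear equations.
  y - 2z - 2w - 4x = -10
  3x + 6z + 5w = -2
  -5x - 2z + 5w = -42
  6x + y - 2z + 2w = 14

Row-reduce the augmented matrix:
R1 ← R1 / (-4).
R2 ← R2 − 3·R1.
R3 ← R3 + 5·R1.
R4 ← R4 − 6·R1.
R2 ← R2 / (3/4).
R1 ← R1 + 1/4·R2.
R3 ← R3 + 5/4·R2.
R4 ← R4 − 5/2·R2.
R3 ← R3 / (8).
R1 ← R1 − 2·R3.
R2 ← R2 − 6·R3.
R4 ← R4 + 20·R3.
R4 ← R4 / (62/3).
R1 ← R1 + 5/3·R4.
R2 ← R2 + 16/3·R4.
R3 ← R3 − 5/3·R4.
Reading off the reduced rows gives x = 4, y = 0, z = 1, w = -4.

x = 4, y = 0, z = 1, w = -4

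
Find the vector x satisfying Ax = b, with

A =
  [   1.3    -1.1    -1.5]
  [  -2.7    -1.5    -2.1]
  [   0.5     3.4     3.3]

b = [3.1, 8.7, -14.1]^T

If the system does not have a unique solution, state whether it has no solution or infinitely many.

Row-reduce the augmented matrix:
R1 ← R1 / (13/10).
R2 ← R2 + 27/10·R1.
R3 ← R3 − 1/2·R1.
R2 ← R2 / (-246/65).
R1 ← R1 + 11/13·R2.
R3 ← R3 − 497/130·R2.
R3 ← R3 / (-1141/820).
R1 ← R1 − 1/82·R3.
R2 ← R2 − 113/82·R3.
Reading off the reduced rows gives x_1 = -1, x_2 = -4, x_3 = 0.

x_1 = -1, x_2 = -4, x_3 = 0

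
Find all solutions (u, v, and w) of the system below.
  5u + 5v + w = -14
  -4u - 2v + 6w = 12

infinitely many solutions

Row-reduce:
R1 ← R1 / (5).
R2 ← R2 + 4·R1.
R2 ← R2 / (2).
R1 ← R1 − 1·R2.
Rank is 2 with 3 unknowns, leaving w free.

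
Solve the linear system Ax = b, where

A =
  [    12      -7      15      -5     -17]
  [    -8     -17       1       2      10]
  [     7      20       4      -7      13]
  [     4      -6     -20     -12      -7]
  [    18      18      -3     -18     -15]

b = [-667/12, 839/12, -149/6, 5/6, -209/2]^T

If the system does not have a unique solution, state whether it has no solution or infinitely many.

Row-reduce the augmented matrix:
R1 ← R1 / (12).
R2 ← R2 + 8·R1.
R3 ← R3 − 7·R1.
R4 ← R4 − 4·R1.
R5 ← R5 − 18·R1.
R2 ← R2 / (-65/3).
R1 ← R1 + 7/12·R2.
R3 ← R3 − 289/12·R2.
R4 ← R4 + 11/3·R2.
R5 ← R5 − 57/2·R2.
R3 ← R3 / (486/65).
R1 ← R1 − 62/65·R3.
R2 ← R2 + 33/65·R3.
R4 ← R4 + 1746/65·R3.
R5 ← R5 + 717/65·R3.
R4 ← R4 / (-3251/108).
R1 ← R1 − 80/243·R4.
R2 ← R2 + 205/648·R4.
R3 ← R3 + 1447/1944·R4.
R5 ← R5 + 13261/648·R4.
R5 ← R5 / (-73017/6502).
R1 ← R1 + 10680/3251·R5.
R2 ← R2 − 4677/6502·R5.
R3 ← R3 − 6437/6502·R5.
R4 ← R4 + 8197/3251·R5.
Reading off the reduced rows gives x_1 = -1/2, x_2 = -9/4, x_3 = -1, x_4 = 1, x_5 = 8/3.

x_1 = -1/2, x_2 = -9/4, x_3 = -1, x_4 = 1, x_5 = 8/3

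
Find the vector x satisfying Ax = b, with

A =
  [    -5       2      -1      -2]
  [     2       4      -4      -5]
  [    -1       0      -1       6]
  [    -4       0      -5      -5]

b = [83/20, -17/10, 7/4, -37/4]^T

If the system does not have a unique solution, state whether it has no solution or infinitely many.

x_1 = -1/2, x_2 = 11/5, x_3 = 7/4, x_4 = 1/2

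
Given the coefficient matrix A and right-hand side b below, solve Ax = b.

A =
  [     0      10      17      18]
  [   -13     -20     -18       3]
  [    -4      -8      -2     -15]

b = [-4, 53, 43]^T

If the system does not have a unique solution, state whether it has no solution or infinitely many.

Row-reduce:
Swap R1 and R2.
R1 ← R1 / (-13).
R3 ← R3 + 4·R1.
R2 ← R2 / (10).
R1 ← R1 − 20/13·R2.
R3 ← R3 + 24/13·R2.
R3 ← R3 / (434/65).
R1 ← R1 + 16/13·R3.
R2 ← R2 − 17/10·R3.
Rank is 3 with 4 unknowns, leaving x_4 free.

infinitely many solutions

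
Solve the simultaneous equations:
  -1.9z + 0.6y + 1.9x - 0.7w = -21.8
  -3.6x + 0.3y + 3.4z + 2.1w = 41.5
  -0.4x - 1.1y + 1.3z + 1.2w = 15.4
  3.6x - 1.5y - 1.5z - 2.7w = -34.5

x = -5, y = -2, z = 4, w = 5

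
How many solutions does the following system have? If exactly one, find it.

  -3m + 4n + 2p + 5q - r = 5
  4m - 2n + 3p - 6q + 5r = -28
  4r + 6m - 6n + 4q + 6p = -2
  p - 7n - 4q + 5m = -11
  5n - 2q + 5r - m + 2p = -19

no solution

Row-reduce:
R1 ← R1 / (-3).
R2 ← R2 − 4·R1.
R3 ← R3 − 6·R1.
R4 ← R4 − 5·R1.
R5 ← R5 + 1·R1.
R2 ← R2 / (10/3).
R1 ← R1 + 4/3·R2.
R3 ← R3 − 2·R2.
R4 ← R4 + 1/3·R2.
R5 ← R5 − 11/3·R2.
R3 ← R3 / (33/5).
R1 ← R1 − 8/5·R3.
R2 ← R2 − 17/10·R3.
R4 ← R4 − 49/10·R3.
R5 ← R5 + 49/10·R3.
R4 ← R4 / (-188/33).
R1 ← R1 + 155/33·R4.
R2 ← R2 + 109/33·R4.
R3 ← R3 − 68/33·R4.
R5 ← R5 − 188/33·R4.
Row 5 reduces to 0 = -2, a contradiction. The system is inconsistent.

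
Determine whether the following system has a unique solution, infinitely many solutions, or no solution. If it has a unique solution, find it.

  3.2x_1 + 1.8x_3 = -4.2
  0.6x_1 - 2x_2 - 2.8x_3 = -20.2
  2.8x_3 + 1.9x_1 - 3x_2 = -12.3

Row-reduce the augmented matrix:
R1 ← R1 / (16/5).
R2 ← R2 − 3/5·R1.
R3 ← R3 − 19/10·R1.
R2 ← R2 / (-2).
R3 ← R3 + 3·R2.
R3 ← R3 / (103/16).
R1 ← R1 − 9/16·R3.
R2 ← R2 − 251/160·R3.
Reading off the reduced rows gives x_1 = -3, x_2 = 5, x_3 = 3.

x_1 = -3, x_2 = 5, x_3 = 3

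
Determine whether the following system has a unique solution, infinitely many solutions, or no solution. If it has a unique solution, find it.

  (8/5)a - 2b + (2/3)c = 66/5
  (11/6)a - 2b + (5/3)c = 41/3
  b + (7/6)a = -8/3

a = 2, b = -5, c = 0

Row-reduce the augmented matrix:
R1 ← R1 / (8/5).
R2 ← R2 − 11/6·R1.
R3 ← R3 − 7/6·R1.
R2 ← R2 / (7/24).
R1 ← R1 + 5/4·R2.
R3 ← R3 − 59/24·R2.
R3 ← R3 / (-170/21).
R1 ← R1 − 30/7·R3.
R2 ← R2 − 65/21·R3.
Reading off the reduced rows gives a = 2, b = -5, c = 0.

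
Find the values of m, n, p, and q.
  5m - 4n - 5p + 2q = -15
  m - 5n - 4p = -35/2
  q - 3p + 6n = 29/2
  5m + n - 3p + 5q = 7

m = -1, n = 5/2, p = 1, q = 5/2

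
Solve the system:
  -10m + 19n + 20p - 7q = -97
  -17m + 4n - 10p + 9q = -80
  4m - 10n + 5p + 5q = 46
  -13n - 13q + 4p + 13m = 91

Row-reduce the augmented matrix:
R1 ← R1 / (-10).
R2 ← R2 + 17·R1.
R3 ← R3 − 4·R1.
R4 ← R4 − 13·R1.
R2 ← R2 / (-283/10).
R1 ← R1 + 19/10·R2.
R3 ← R3 + 12/5·R2.
R4 ← R4 − 117/10·R2.
R3 ← R3 / (4735/283).
R1 ← R1 − 270/283·R3.
R2 ← R2 − 440/283·R3.
R4 ← R4 − 3342/283·R3.
R4 ← R4 / (-65159/4735).
R1 ← R1 + 689/947·R4.
R2 ← R2 + 737/947·R4.
R3 ← R3 − 121/4735·R4.
Reading off the reduced rows gives m = 4, n = -3, p = 0, q = 0.

m = 4, n = -3, p = 0, q = 0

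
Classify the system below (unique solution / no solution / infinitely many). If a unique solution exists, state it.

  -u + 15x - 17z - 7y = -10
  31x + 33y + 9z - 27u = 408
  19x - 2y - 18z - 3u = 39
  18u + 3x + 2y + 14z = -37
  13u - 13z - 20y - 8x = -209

Row-reduce the augmented matrix:
R1 ← R1 / (15).
R2 ← R2 − 31·R1.
R3 ← R3 − 19·R1.
R4 ← R4 − 3·R1.
R5 ← R5 + 8·R1.
R2 ← R2 / (712/15).
R1 ← R1 + 7/15·R2.
R3 ← R3 − 103/15·R2.
R4 ← R4 − 17/5·R2.
R5 ← R5 + 356/15·R2.
R3 ← R3 / (-1015/356).
R1 ← R1 + 249/356·R3.
R2 ← R2 − 331/356·R3.
R4 ← R4 − 5069/356·R3.
R4 ← R4 / (1027/35).
R1 ← R1 + 27/35·R4.
R2 ← R2 − 3/35·R4.
R3 ← R3 + 23/35·R4.
R5 reduces to 0 = 0, so the extra equation is consistent.
Reading off the reduced rows gives x = 3, y = 6, z = 1, u = -4.

x = 3, y = 6, z = 1, u = -4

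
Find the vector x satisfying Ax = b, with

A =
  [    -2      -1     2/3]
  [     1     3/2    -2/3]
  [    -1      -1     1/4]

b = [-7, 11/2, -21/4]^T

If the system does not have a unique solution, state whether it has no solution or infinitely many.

Row-reduce the augmented matrix:
R1 ← R1 / (-2).
R2 ← R2 − 1·R1.
R3 ← R3 + 1·R1.
R1 ← R1 − 1/2·R2.
R3 ← R3 + 1/2·R2.
R3 ← R3 / (-1/4).
R1 ← R1 + 1/6·R3.
R2 ← R2 + 1/3·R3.
Reading off the reduced rows gives x_1 = 3, x_2 = 3, x_3 = 3.

x_1 = 3, x_2 = 3, x_3 = 3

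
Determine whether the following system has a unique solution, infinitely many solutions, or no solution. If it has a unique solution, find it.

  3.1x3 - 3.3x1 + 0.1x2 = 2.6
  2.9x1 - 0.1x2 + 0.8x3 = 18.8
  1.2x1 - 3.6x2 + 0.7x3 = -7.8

x1 = 5, x2 = 5, x3 = 6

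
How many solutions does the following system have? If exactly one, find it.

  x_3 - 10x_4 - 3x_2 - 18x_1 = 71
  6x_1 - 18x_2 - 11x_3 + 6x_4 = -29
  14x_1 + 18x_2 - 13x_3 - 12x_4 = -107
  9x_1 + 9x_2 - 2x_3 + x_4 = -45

Row-reduce the augmented matrix:
R1 ← R1 / (-18).
R2 ← R2 − 6·R1.
R3 ← R3 − 14·R1.
R4 ← R4 − 9·R1.
R2 ← R2 / (-19).
R1 ← R1 − 1/6·R2.
R3 ← R3 − 47/3·R2.
R4 ← R4 − 15/2·R2.
R3 ← R3 / (-1198/57).
R1 ← R1 + 17/114·R3.
R2 ← R2 − 32/57·R3.
R4 ← R4 + 217/38·R3.
R4 ← R4 / (2191/1198).
R1 ← R1 − 843/1198·R4.
R2 ← R2 + 1096/1797·R4.
R3 ← R3 − 501/599·R4.
Reading off the reduced rows gives x_1 = -5, x_2 = 0, x_3 = 1, x_4 = 2.

x_1 = -5, x_2 = 0, x_3 = 1, x_4 = 2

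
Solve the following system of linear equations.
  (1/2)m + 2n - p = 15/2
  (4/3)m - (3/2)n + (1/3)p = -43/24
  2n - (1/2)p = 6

Row-reduce the augmented matrix:
R1 ← R1 / (1/2).
R2 ← R2 − 4/3·R1.
R2 ← R2 / (-41/6).
R1 ← R1 − 4·R2.
R3 ← R3 − 2·R2.
R3 ← R3 / (31/82).
R1 ← R1 + 10/41·R3.
R2 ← R2 + 18/41·R3.
Reading off the reduced rows gives m = 2, n = 11/4, p = -1.

m = 2, n = 11/4, p = -1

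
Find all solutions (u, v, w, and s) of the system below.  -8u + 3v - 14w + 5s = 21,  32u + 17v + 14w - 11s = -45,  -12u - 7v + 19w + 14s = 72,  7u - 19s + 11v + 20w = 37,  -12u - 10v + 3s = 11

no solution

Row-reduce:
R1 ← R1 / (-8).
R2 ← R2 − 32·R1.
R3 ← R3 + 12·R1.
R4 ← R4 − 7·R1.
R5 ← R5 + 12·R1.
R2 ← R2 / (29).
R1 ← R1 + 3/8·R2.
R3 ← R3 + 23/2·R2.
R4 ← R4 − 109/8·R2.
R5 ← R5 + 29/2·R2.
R3 ← R3 / (677/29).
R1 ← R1 − 35/29·R3.
R2 ← R2 + 42/29·R3.
R4 ← R4 − 797/29·R3.
R4 ← R4 / (-83155/2708).
R1 ← R1 + 2787/2708·R4.
R2 ← R2 − 633/677·R4.
R3 ← R3 − 292/677·R4.
Row 5 reduces to 0 = -1, a contradiction. The system is inconsistent.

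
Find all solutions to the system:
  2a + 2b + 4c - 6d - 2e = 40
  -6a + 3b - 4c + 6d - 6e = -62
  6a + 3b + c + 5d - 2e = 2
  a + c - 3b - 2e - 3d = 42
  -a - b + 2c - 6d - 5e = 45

Row-reduce the augmented matrix:
R1 ← R1 / (2).
R2 ← R2 + 6·R1.
R3 ← R3 − 6·R1.
R4 ← R4 − 1·R1.
R5 ← R5 + 1·R1.
R2 ← R2 / (9).
R1 ← R1 − 1·R2.
R3 ← R3 + 3·R2.
R4 ← R4 + 4·R2.
R3 ← R3 / (-25/3).
R1 ← R1 − 10/9·R3.
R2 ← R2 − 8/9·R3.
R4 ← R4 − 23/9·R3.
R5 ← R5 − 4·R3.
R4 ← R4 / (37/75).
R1 ← R1 − 13/15·R4.
R2 ← R2 − 52/75·R4.
R3 ← R3 + 57/25·R4.
R5 ← R5 − 3/25·R4.
R5 ← R5 / (-165/37).
R1 ← R1 − 424/37·R5.
R2 ← R2 − 280/37·R5.
R3 ← R3 + 1083/37·R5.
R4 ← R4 + 475/37·R5.
Reading off the reduced rows gives a = 4, b = -6, c = 5, d = -3, e = -3.

a = 4, b = -6, c = 5, d = -3, e = -3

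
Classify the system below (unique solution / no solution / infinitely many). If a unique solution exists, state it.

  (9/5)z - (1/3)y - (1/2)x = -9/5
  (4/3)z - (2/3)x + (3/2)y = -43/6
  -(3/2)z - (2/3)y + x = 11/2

Row-reduce the augmented matrix:
R1 ← R1 / (-1/2).
R2 ← R2 + 2/3·R1.
R3 ← R3 − 1·R1.
R2 ← R2 / (35/18).
R1 ← R1 − 2/3·R2.
R3 ← R3 + 4/3·R2.
R3 ← R3 / (479/350).
R1 ← R1 + 566/175·R3.
R2 ← R2 + 96/175·R3.
Reading off the reduced rows gives x = 2, y = -3, z = -1.

x = 2, y = -3, z = -1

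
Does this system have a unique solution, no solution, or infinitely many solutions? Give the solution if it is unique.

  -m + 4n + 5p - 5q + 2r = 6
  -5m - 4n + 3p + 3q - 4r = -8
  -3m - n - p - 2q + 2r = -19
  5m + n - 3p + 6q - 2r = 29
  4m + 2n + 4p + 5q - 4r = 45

m = 3, n = 2, p = 4, q = 5, r = 3

Row-reduce the augmented matrix:
R1 ← R1 / (-1).
R2 ← R2 + 5·R1.
R3 ← R3 + 3·R1.
R4 ← R4 − 5·R1.
R5 ← R5 − 4·R1.
R2 ← R2 / (-24).
R1 ← R1 + 4·R2.
R3 ← R3 + 13·R2.
R4 ← R4 − 21·R2.
R5 ← R5 − 18·R2.
R3 ← R3 / (-49/12).
R1 ← R1 + 4/3·R3.
R2 ← R2 − 11/12·R3.
R4 ← R4 − 11/4·R3.
R5 ← R5 − 15/2·R3.
R4 ← R4 / (198/49).
R1 ← R1 − 51/49·R4.
R2 ← R2 + 81/49·R4.
R3 ← R3 − 26/49·R4.
R5 ← R5 − 99/49·R4.
R1 ← R1 + 4/11·R5.
R2 ← R2 − 7/11·R5.
R3 ← R3 + 7/11·R5.
R4 ← R4 + 5/11·R5.
Reading off the reduced rows gives m = 3, n = 2, p = 4, q = 5, r = 3.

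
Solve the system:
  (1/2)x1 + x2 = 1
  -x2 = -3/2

From equation 1: x2 = 1 − 1/2·x1.
Substitute into equation 2 and solve: x1 = -1.
Then x2 = 3/2.

x1 = -1, x2 = 3/2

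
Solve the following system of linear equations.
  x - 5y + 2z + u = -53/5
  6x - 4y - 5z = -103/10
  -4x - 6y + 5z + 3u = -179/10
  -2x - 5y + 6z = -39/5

Row-reduce the augmented matrix:
R2 ← R2 − 6·R1.
R3 ← R3 + 4·R1.
R4 ← R4 + 2·R1.
R2 ← R2 / (26).
R1 ← R1 + 5·R2.
R3 ← R3 + 26·R2.
R4 ← R4 + 15·R2.
R3 ← R3 / (-4).
R1 ← R1 + 33/26·R3.
R2 ← R2 + 17/26·R3.
R4 ← R4 − 5/26·R3.
R4 ← R4 / (-147/104).
R1 ← R1 + 49/104·R4.
R2 ← R2 + 41/104·R4.
R3 ← R3 + 1/4·R4.
Reading off the reduced rows gives x = 7/5, y = 14/5, z = 3/2, u = -1.

x = 7/5, y = 14/5, z = 3/2, u = -1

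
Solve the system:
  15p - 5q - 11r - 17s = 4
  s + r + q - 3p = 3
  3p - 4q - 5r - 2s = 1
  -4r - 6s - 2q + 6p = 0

Row-reduce:
R1 ← R1 / (15).
R2 ← R2 + 3·R1.
R3 ← R3 − 3·R1.
R4 ← R4 − 6·R1.
Swap R2 and R3.
R2 ← R2 / (-3).
R1 ← R1 + 1/3·R2.
R3 ← R3 / (-6/5).
R1 ← R1 + 19/45·R3.
R2 ← R2 − 14/15·R3.
R4 ← R4 − 2/5·R3.
Row 4 reduces to 0 = -1/3, a contradiction. The system is inconsistent.

no solution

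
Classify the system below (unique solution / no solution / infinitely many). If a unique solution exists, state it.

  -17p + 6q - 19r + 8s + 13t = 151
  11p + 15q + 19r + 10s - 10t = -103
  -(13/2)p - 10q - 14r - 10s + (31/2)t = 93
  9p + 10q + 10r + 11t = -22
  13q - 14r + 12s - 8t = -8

no solution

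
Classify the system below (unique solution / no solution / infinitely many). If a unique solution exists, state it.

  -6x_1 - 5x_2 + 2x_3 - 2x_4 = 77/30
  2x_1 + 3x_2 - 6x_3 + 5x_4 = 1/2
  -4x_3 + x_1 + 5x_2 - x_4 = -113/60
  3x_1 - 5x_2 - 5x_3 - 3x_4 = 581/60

x_1 = 1/4, x_2 = -1, x_3 = -2/3, x_4 = -1/5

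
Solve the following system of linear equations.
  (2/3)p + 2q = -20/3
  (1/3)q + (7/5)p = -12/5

p = -1, q = -3

Row-reduce the augmented matrix:
R1 ← R1 / (2/3).
R2 ← R2 − 7/5·R1.
R2 ← R2 / (-58/15).
R1 ← R1 − 3·R2.
Reading off the reduced rows gives p = -1, q = -3.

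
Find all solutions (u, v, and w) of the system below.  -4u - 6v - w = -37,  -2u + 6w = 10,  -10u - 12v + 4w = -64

Row-reduce:
R1 ← R1 / (-4).
R2 ← R2 + 2·R1.
R3 ← R3 + 10·R1.
R2 ← R2 / (3).
R1 ← R1 − 3/2·R2.
R3 ← R3 − 3·R2.
Rank is 2 with 3 unknowns, leaving w free.

infinitely many solutions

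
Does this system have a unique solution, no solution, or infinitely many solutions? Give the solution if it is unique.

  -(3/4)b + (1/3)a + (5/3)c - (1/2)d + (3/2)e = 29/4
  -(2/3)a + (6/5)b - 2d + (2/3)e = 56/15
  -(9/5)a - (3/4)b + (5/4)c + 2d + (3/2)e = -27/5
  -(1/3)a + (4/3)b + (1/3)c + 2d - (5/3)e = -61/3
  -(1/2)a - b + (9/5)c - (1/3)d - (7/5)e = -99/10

Row-reduce the augmented matrix:
R1 ← R1 / (1/3).
R2 ← R2 + 2/3·R1.
R3 ← R3 + 9/5·R1.
R4 ← R4 + 1/3·R1.
R5 ← R5 + 1/2·R1.
R2 ← R2 / (-3/10).
R1 ← R1 + 9/4·R2.
R3 ← R3 + 24/5·R2.
R4 ← R4 − 7/12·R2.
R5 ← R5 + 17/8·R2.
R3 ← R3 / (-517/12).
R1 ← R1 + 20·R3.
R2 ← R2 + 100/9·R3.
R4 ← R4 − 229/27·R3.
R5 ← R5 + 869/45·R3.
R4 ← R4 / (10529/2115).
R1 ← R1 + 45/47·R4.
R2 ← R2 + 310/141·R4.
R3 ← R3 + 258/235·R4.
R5 ← R5 + 2431/2350·R4.
R5 ← R5 / (-1165411/315870).
R1 ← R1 + 85825/115819·R5.
R2 ← R2 + 7990/10529·R5.
R3 ← R3 − 63032/115819·R5.
R4 ← R4 + 62732/115819·R5.
Reading off the reduced rows gives a = 3, b = -3, c = -3, d = -3, e = 5.

a = 3, b = -3, c = -3, d = -3, e = 5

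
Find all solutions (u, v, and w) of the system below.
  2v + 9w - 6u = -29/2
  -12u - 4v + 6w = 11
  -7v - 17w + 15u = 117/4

Row-reduce the augmented matrix:
R1 ← R1 / (-6).
R2 ← R2 + 12·R1.
R3 ← R3 − 15·R1.
R2 ← R2 / (-8).
R1 ← R1 + 1/3·R2.
R3 ← R3 + 2·R2.
R3 ← R3 / (17/2).
R1 ← R1 + 1·R3.
R2 ← R2 − 3/2·R3.
Reading off the reduced rows gives u = -5/4, v = -2, w = -2.

u = -5/4, v = -2, w = -2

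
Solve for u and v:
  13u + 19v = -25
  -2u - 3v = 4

u = 1, v = -2

Row-reduce the augmented matrix:
R1 ← R1 / (13).
R2 ← R2 + 2·R1.
R2 ← R2 / (-1/13).
R1 ← R1 − 19/13·R2.
Reading off the reduced rows gives u = 1, v = -2.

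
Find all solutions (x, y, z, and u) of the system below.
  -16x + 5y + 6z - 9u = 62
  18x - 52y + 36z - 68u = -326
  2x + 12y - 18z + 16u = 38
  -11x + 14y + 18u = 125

Row-reduce:
R1 ← R1 / (-16).
R2 ← R2 − 18·R1.
R3 ← R3 − 2·R1.
R4 ← R4 + 11·R1.
R2 ← R2 / (-371/8).
R1 ← R1 + 5/16·R2.
R3 ← R3 − 101/8·R2.
R4 ← R4 − 169/16·R2.
R3 ← R3 / (-2082/371).
R1 ← R1 + 246/371·R3.
R2 ← R2 + 342/371·R3.
R4 ← R4 − 2082/371·R3.
Rank is 3 with 4 unknowns, leaving u free.

infinitely many solutions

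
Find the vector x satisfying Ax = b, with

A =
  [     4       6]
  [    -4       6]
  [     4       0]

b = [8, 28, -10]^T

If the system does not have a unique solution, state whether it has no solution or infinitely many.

x_1 = -5/2, x_2 = 3

Row-reduce the augmented matrix:
R1 ← R1 / (4).
R2 ← R2 + 4·R1.
R3 ← R3 − 4·R1.
R2 ← R2 / (12).
R1 ← R1 − 3/2·R2.
R3 ← R3 + 6·R2.
R3 reduces to 0 = 0, so the extra equation is consistent.
Reading off the reduced rows gives x_1 = -5/2, x_2 = 3.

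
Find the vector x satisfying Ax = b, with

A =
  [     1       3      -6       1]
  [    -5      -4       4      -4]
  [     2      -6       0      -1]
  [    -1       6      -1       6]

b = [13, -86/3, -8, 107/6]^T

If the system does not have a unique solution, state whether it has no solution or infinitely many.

x_1 = 8/3, x_2 = 2, x_3 = -1/2, x_4 = 4/3

Row-reduce the augmented matrix:
R2 ← R2 + 5·R1.
R3 ← R3 − 2·R1.
R4 ← R4 + 1·R1.
R2 ← R2 / (11).
R1 ← R1 − 3·R2.
R3 ← R3 + 12·R2.
R4 ← R4 − 9·R2.
R3 ← R3 / (-180/11).
R1 ← R1 − 12/11·R3.
R2 ← R2 + 26/11·R3.
R4 ← R4 − 157/11·R3.
R4 ← R4 / (271/60).
R1 ← R1 − 3/5·R4.
R2 ← R2 − 11/30·R4.
R3 ← R3 − 7/60·R4.
Reading off the reduced rows gives x_1 = 8/3, x_2 = 2, x_3 = -1/2, x_4 = 4/3.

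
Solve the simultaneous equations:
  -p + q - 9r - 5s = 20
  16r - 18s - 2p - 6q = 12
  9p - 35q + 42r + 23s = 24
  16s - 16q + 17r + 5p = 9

Row-reduce:
R1 ← R1 / (-1).
R2 ← R2 + 2·R1.
R3 ← R3 − 9·R1.
R4 ← R4 − 5·R1.
R2 ← R2 / (-8).
R1 ← R1 + 1·R2.
R3 ← R3 + 26·R2.
R4 ← R4 + 11·R2.
R3 ← R3 / (-299/2).
R1 ← R1 − 19/4·R3.
R2 ← R2 + 17/4·R3.
R4 ← R4 + 299/4·R3.
Rank is 3 with 4 unknowns, leaving s free.

infinitely many solutions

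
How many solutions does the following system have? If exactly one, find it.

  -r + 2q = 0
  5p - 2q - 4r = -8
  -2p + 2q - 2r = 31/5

Row-reduce the augmented matrix:
Swap R1 and R2.
R1 ← R1 / (5).
R3 ← R3 + 2·R1.
R2 ← R2 / (2).
R1 ← R1 + 2/5·R2.
R3 ← R3 − 6/5·R2.
R3 ← R3 / (-3).
R1 ← R1 + 1·R3.
R2 ← R2 + 1/2·R3.
Reading off the reduced rows gives p = -13/5, q = -1/2, r = -1.

p = -13/5, q = -1/2, r = -1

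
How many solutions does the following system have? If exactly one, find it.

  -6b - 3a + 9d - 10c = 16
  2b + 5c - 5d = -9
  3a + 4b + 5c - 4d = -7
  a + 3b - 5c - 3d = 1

Row-reduce:
R1 ← R1 / (-3).
R3 ← R3 − 3·R1.
R4 ← R4 − 1·R1.
R2 ← R2 / (2).
R1 ← R1 − 2·R2.
R3 ← R3 + 2·R2.
R4 ← R4 − 1·R2.
Swap R3 and R4.
R3 ← R3 / (-65/6).
R1 ← R1 + 5/3·R3.
R2 ← R2 − 5/2·R3.
Rank is 3 with 4 unknowns, leaving d free.

infinitely many solutions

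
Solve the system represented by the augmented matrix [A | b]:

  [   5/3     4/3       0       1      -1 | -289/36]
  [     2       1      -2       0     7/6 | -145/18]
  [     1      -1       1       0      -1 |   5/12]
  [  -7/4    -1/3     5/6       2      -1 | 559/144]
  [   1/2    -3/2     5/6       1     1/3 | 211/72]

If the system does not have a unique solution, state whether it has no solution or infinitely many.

x_1 = -9/4, x_2 = -7/3, x_3 = 1, x_4 = -1/2, x_5 = 2/3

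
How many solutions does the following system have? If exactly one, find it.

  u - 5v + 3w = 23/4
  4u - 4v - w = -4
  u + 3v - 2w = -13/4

u = 1/2, v = 3/4, w = 3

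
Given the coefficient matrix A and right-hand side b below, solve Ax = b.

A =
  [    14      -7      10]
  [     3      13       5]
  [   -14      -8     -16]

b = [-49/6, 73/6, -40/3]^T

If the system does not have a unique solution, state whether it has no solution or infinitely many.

x_1 = -2, x_2 = 1/2, x_3 = 7/3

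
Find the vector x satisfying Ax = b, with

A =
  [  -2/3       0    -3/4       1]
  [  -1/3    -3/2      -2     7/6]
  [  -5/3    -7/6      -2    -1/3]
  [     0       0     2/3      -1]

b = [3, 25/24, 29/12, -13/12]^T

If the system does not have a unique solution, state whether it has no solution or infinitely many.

Row-reduce the augmented matrix:
R1 ← R1 / (-2/3).
R2 ← R2 + 1/3·R1.
R3 ← R3 + 5/3·R1.
R2 ← R2 / (-3/2).
R3 ← R3 + 7/6·R2.
R3 ← R3 / (41/36).
R1 ← R1 − 9/8·R3.
R2 ← R2 − 13/12·R3.
R4 ← R4 − 2/3·R3.
R4 ← R4 / (355/369).
R1 ← R1 − 297/164·R4.
R2 ← R2 − 225/82·R4.
R3 ← R3 + 362/123·R4.
Reading off the reduced rows gives x_1 = -3, x_2 = 0, x_3 = 1, x_4 = 7/4.

x_1 = -3, x_2 = 0, x_3 = 1, x_4 = 7/4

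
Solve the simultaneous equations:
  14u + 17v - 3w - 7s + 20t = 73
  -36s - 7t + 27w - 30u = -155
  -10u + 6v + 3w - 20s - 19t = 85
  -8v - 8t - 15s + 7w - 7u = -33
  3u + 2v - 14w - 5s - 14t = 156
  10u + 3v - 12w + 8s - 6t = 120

u = 4, v = 4, w = -5, s = -2, t = -4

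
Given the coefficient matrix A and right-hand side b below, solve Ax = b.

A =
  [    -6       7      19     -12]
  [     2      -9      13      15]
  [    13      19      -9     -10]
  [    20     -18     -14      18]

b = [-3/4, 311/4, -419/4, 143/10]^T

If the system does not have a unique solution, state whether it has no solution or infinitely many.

x_1 = -11/5, x_2 = -8/5, x_3 = 7/4, x_4 = 3

Row-reduce the augmented matrix:
R1 ← R1 / (-6).
R2 ← R2 − 2·R1.
R3 ← R3 − 13·R1.
R4 ← R4 − 20·R1.
R2 ← R2 / (-20/3).
R1 ← R1 + 7/6·R2.
R3 ← R3 − 205/6·R2.
R4 ← R4 − 16/3·R2.
R3 ← R3 / (525/4).
R1 ← R1 + 131/20·R3.
R2 ← R2 + 29/10·R3.
R4 ← R4 − 324/5·R3.
R4 ← R4 / (-20352/875).
R1 ← R1 − 2866/2625·R4.
R2 ← R2 + 6299/5250·R4.
R3 ← R3 − 163/1050·R4.
Reading off the reduced rows gives x_1 = -11/5, x_2 = -8/5, x_3 = 7/4, x_4 = 3.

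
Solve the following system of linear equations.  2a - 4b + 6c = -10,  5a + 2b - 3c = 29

infinitely many solutions

Row-reduce:
R1 ← R1 / (2).
R2 ← R2 − 5·R1.
R2 ← R2 / (12).
R1 ← R1 + 2·R2.
Rank is 2 with 3 unknowns, leaving c free.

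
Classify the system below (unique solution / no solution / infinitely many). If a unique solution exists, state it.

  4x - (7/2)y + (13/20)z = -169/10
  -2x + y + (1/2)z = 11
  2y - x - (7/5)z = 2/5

Row-reduce:
R1 ← R1 / (4).
R2 ← R2 + 2·R1.
R3 ← R3 + 1·R1.
R2 ← R2 / (-3/4).
R1 ← R1 + 7/8·R2.
R3 ← R3 − 9/8·R2.
Rank is 2 with 3 unknowns, leaving z free.

infinitely many solutions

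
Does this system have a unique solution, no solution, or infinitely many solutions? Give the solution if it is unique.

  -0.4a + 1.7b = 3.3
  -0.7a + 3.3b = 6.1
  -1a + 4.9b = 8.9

a = -4, b = 1

Row-reduce the augmented matrix:
R1 ← R1 / (-2/5).
R2 ← R2 + 7/10·R1.
R3 ← R3 + 1·R1.
R2 ← R2 / (13/40).
R1 ← R1 + 17/4·R2.
R3 ← R3 − 13/20·R2.
R3 reduces to 0 = 0, so the extra equation is consistent.
Reading off the reduced rows gives a = -4, b = 1.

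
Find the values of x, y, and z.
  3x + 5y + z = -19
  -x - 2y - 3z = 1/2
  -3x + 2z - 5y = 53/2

Row-reduce the augmented matrix:
R1 ← R1 / (3).
R2 ← R2 + 1·R1.
R3 ← R3 + 3·R1.
R2 ← R2 / (-1/3).
R1 ← R1 − 5/3·R2.
R3 ← R3 / (3).
R1 ← R1 + 13·R3.
R2 ← R2 − 8·R3.
Reading off the reduced rows gives x = -3, y = -5/2, z = 5/2.

x = -3, y = -5/2, z = 5/2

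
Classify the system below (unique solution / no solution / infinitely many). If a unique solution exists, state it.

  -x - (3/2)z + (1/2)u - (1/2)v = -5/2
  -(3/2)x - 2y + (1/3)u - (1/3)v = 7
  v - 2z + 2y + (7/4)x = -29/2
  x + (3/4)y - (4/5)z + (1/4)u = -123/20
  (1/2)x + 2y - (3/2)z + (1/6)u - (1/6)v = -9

Row-reduce:
R1 ← R1 / (-1).
R2 ← R2 + 3/2·R1.
R3 ← R3 − 7/4·R1.
R4 ← R4 − 1·R1.
R5 ← R5 − 1/2·R1.
R2 ← R2 / (-2).
R3 ← R3 − 2·R2.
R4 ← R4 − 3/4·R2.
R5 ← R5 − 2·R2.
R3 ← R3 / (-19/8).
R1 ← R1 − 3/2·R3.
R2 ← R2 + 9/8·R3.
R4 ← R4 + 233/160·R3.
R4 ← R4 / (713/2280).
R1 ← R1 + 4/19·R4.
R2 ← R2 + 1/114·R4.
R3 ← R3 + 11/57·R4.
Row 5 reduces to 0 = 1/2, a contradiction. The system is inconsistent.

no solution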